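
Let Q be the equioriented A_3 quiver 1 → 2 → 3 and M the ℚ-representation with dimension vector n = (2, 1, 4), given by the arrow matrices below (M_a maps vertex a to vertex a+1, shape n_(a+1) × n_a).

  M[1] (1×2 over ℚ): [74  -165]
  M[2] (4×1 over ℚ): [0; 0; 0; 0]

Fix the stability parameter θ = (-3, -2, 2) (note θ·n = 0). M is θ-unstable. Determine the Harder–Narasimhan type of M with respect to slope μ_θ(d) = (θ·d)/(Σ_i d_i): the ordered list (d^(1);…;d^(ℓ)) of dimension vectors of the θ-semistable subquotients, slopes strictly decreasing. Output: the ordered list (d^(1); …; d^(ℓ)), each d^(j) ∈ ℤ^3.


Interval decomposition of M: I[1,1], I[1,2], I[3,3]^4.
HN type (ℓ=3): μ^(1)=2; μ^(2)=-2; μ^(3)=-3

((0, 0, 4); (0, 1, 0); (2, 0, 0))


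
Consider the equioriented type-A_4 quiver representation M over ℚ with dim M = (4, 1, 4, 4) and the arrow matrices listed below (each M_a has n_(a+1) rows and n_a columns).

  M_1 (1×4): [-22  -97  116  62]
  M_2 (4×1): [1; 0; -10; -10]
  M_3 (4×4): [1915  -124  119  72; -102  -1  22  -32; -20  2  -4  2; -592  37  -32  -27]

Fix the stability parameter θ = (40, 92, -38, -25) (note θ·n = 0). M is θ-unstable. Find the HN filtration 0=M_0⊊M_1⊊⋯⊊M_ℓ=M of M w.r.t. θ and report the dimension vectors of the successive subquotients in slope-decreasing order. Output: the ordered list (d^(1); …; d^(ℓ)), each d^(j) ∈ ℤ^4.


Via rank(M_{q-1}∘⋯∘M_p): M ≅ I[1,1]^3, I[1,4], I[3,3], I[3,4]^2, I[4,4].
μ_θ-semistable layers: μ^(1)=40; μ^(2)=69/4; μ^(3)=-25; μ^(4)=-38

((3, 0, 0, 0); (1, 1, 1, 1); (0, 0, 0, 3); (0, 0, 3, 0))


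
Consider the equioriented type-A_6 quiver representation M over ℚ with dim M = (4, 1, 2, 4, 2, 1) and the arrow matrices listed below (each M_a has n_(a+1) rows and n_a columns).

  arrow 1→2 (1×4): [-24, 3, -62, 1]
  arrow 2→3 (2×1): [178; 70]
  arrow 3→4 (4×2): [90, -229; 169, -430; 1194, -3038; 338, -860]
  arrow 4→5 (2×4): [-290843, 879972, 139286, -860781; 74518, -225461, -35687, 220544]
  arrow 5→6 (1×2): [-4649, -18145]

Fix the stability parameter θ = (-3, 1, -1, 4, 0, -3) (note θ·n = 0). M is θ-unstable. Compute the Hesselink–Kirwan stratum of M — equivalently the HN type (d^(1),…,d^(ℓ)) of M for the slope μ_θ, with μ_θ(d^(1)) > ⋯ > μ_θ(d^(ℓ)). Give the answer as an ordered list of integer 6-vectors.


Via rank(M_{q-1}∘⋯∘M_p): M ≅ I[1,1]^3, I[1,6], I[3,5], I[4,4]^2.
μ_θ-semistable layers: μ^(1)=4; μ^(2)=2; μ^(3)=1/3; μ^(4)=0; μ^(5)=-1; μ^(6)=-3

((0, 0, 0, 2, 0, 0); (0, 0, 0, 1, 1, 0); (0, 0, 0, 1, 1, 1); (0, 1, 1, 0, 0, 0); (0, 0, 1, 0, 0, 0); (4, 0, 0, 0, 0, 0))


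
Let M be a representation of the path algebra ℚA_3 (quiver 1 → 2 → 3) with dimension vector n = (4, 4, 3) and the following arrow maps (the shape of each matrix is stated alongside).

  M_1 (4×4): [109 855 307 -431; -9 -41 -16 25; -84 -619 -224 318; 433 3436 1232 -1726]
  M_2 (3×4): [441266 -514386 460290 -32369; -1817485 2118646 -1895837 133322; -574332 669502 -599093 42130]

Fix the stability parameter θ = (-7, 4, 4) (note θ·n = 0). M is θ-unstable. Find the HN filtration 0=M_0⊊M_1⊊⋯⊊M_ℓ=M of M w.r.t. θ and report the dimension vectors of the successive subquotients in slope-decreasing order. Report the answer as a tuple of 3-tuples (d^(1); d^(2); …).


Interval decomposition of M: I[1,2], I[1,3]^3.
HN type (ℓ=2): μ^(1)=4; μ^(2)=-7

((0, 4, 3); (4, 0, 0))


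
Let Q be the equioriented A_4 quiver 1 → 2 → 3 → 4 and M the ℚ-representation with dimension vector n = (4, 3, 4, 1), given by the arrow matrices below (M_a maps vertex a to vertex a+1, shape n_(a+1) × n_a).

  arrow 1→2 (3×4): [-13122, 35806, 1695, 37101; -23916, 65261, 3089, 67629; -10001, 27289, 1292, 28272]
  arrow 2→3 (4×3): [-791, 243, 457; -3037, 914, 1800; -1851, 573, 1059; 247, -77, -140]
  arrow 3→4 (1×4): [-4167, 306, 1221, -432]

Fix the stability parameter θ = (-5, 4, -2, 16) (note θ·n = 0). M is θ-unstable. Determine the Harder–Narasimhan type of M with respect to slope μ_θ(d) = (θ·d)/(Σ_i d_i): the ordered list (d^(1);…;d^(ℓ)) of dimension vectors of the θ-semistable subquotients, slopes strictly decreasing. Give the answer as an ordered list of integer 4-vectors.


Barcode: M ≅ I[1,1], I[1,3]^3, I[3,4]. HN layers by μ_θ (4 steps, strictly decreasing):
  μ^(1)=16; μ^(2)=1; μ^(3)=-2; μ^(4)=-5

((0, 0, 0, 1); (0, 3, 3, 0); (0, 0, 1, 0); (4, 0, 0, 0))


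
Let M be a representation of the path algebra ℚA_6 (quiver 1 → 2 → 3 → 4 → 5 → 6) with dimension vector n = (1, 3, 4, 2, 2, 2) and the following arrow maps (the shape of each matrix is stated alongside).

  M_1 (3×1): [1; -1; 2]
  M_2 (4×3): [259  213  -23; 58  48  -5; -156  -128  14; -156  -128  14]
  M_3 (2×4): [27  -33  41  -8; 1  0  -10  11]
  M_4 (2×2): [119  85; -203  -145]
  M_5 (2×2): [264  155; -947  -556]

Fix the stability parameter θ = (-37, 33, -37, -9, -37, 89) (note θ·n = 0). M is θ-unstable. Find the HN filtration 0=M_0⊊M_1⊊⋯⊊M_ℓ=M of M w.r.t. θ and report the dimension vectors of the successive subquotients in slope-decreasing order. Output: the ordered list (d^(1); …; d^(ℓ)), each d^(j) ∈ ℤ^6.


Barcode: M ≅ I[1,2], I[2,4], I[2,6], I[3,3]^2, I[5,6]. HN layers by μ_θ (5 steps, strictly decreasing):
  μ^(1)=89; μ^(2)=33; μ^(3)=-13/3; μ^(4)=-25/2; μ^(5)=-37

((0, 0, 0, 0, 0, 2); (0, 1, 0, 0, 0, 0); (0, 1, 1, 1, 0, 0); (0, 1, 1, 1, 1, 0); (1, 0, 2, 0, 1, 0))


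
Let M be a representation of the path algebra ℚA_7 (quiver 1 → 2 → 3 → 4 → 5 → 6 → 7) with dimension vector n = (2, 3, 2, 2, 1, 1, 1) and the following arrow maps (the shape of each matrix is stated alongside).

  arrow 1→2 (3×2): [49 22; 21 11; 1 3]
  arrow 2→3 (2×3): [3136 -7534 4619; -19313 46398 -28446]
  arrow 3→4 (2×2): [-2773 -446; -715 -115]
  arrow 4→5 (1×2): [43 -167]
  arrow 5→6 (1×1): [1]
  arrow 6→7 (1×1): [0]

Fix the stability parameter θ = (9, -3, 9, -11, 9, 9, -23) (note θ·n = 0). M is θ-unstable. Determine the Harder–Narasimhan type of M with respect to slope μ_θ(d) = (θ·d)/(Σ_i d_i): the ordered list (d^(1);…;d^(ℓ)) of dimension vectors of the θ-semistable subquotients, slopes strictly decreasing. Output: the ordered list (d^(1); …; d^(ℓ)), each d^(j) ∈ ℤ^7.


Via rank(M_{q-1}∘⋯∘M_p): M ≅ I[1,4], I[1,6], I[2,2], I[7,7].
μ_θ-semistable layers: μ^(1)=9; μ^(2)=1; μ^(3)=-3; μ^(4)=-23

((0, 0, 0, 0, 1, 1, 0); (2, 2, 2, 2, 0, 0, 0); (0, 1, 0, 0, 0, 0, 0); (0, 0, 0, 0, 0, 0, 1))


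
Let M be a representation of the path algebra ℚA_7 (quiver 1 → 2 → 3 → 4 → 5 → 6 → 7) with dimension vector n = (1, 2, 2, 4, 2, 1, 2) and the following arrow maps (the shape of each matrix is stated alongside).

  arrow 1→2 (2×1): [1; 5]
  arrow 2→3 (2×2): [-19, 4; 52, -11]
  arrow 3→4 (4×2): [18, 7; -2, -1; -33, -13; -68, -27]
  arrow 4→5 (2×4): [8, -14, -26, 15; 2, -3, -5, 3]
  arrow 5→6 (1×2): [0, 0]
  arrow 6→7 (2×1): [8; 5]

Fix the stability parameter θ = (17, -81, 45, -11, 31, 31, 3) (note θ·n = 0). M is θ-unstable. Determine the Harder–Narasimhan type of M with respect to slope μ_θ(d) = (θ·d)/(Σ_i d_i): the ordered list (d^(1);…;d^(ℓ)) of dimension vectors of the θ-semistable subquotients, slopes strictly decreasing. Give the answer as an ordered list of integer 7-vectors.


Interval decomposition of M: I[1,5], I[2,5], I[4,4]^2, I[6,7], I[7,7].
HN type (ℓ=6): μ^(1)=31; μ^(2)=17; μ^(3)=3; μ^(4)=-11; μ^(5)=-32; μ^(6)=-81

((0, 0, 0, 0, 2, 0, 0); (0, 0, 2, 2, 0, 1, 1); (0, 0, 0, 0, 0, 0, 1); (0, 0, 0, 2, 0, 0, 0); (1, 1, 0, 0, 0, 0, 0); (0, 1, 0, 0, 0, 0, 0))


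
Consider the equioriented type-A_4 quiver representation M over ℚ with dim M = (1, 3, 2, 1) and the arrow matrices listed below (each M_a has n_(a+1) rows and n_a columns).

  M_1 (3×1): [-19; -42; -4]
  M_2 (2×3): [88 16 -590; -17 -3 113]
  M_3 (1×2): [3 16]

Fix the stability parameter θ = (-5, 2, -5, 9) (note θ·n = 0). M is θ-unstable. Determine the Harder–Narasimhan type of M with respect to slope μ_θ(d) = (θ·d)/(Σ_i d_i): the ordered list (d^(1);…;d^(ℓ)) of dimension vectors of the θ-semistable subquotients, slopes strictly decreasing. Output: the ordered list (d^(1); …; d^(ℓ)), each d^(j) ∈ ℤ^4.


Interval decomposition of M: I[1,3], I[2,2], I[2,4].
HN type (ℓ=4): μ^(1)=9; μ^(2)=2; μ^(3)=-3/2; μ^(4)=-5

((0, 0, 0, 1); (0, 1, 0, 0); (0, 2, 2, 0); (1, 0, 0, 0))


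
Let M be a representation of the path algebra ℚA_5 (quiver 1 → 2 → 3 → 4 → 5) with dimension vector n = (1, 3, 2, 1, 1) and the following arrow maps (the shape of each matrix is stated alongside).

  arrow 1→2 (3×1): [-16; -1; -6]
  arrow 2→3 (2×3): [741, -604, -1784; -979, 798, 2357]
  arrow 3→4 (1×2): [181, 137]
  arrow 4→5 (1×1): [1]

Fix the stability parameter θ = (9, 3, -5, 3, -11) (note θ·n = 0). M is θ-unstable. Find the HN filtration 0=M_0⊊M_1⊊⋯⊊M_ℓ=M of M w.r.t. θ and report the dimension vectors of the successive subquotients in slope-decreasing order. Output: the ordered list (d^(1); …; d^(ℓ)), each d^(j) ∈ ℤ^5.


Barcode: M ≅ I[1,3], I[2,2], I[2,5]. HN layers by μ_θ (3 steps, strictly decreasing):
  μ^(1)=3; μ^(2)=7/3; μ^(3)=-5/2

((0, 1, 0, 0, 0); (1, 1, 1, 0, 0); (0, 1, 1, 1, 1))


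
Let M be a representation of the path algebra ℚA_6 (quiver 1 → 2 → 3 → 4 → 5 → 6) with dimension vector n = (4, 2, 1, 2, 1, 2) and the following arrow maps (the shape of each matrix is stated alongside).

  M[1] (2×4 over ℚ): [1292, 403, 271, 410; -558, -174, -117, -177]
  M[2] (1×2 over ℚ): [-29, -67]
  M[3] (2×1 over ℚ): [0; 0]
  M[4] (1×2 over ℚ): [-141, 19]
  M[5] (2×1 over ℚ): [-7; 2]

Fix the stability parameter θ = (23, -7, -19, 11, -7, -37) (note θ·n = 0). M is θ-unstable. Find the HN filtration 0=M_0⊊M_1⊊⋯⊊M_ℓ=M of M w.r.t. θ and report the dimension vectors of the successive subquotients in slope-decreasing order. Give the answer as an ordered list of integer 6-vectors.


Via rank(M_{q-1}∘⋯∘M_p): M ≅ I[1,1]^2, I[1,2], I[1,3], I[4,4], I[4,6], I[6,6].
μ_θ-semistable layers: μ^(1)=23; μ^(2)=11; μ^(3)=8; μ^(4)=-1; μ^(5)=-11; μ^(6)=-37

((2, 0, 0, 0, 0, 0); (0, 0, 0, 1, 0, 0); (1, 1, 0, 0, 0, 0); (1, 1, 1, 0, 0, 0); (0, 0, 0, 1, 1, 1); (0, 0, 0, 0, 0, 1))


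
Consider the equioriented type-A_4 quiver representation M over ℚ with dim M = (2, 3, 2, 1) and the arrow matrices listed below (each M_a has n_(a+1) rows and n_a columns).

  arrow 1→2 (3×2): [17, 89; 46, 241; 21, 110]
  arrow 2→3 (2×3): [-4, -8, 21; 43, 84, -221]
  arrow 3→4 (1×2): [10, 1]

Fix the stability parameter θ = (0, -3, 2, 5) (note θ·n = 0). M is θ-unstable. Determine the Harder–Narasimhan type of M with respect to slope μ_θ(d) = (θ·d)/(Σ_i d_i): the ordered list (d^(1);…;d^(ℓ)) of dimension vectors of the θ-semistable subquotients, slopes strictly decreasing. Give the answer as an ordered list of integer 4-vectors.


Interval decomposition of M: I[1,3], I[1,4], I[2,2].
HN type (ℓ=4): μ^(1)=5; μ^(2)=2; μ^(3)=-3/2; μ^(4)=-3

((0, 0, 0, 1); (0, 0, 2, 0); (2, 2, 0, 0); (0, 1, 0, 0))


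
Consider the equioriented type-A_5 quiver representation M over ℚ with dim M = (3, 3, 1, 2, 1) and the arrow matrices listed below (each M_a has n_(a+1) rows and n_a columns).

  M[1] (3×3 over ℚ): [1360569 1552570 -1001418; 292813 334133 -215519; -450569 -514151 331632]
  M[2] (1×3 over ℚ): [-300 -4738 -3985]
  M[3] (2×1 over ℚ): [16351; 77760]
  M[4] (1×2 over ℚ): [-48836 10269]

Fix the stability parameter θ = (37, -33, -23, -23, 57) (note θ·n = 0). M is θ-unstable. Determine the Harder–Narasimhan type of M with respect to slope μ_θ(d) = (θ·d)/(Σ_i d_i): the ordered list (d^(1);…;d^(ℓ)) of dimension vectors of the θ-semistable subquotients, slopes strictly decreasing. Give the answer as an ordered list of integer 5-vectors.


Interval decomposition of M: I[1,2]^2, I[1,5], I[4,4].
HN type (ℓ=4): μ^(1)=57; μ^(2)=2; μ^(3)=-21/2; μ^(4)=-23

((0, 0, 0, 0, 1); (2, 2, 0, 0, 0); (1, 1, 1, 1, 0); (0, 0, 0, 1, 0))


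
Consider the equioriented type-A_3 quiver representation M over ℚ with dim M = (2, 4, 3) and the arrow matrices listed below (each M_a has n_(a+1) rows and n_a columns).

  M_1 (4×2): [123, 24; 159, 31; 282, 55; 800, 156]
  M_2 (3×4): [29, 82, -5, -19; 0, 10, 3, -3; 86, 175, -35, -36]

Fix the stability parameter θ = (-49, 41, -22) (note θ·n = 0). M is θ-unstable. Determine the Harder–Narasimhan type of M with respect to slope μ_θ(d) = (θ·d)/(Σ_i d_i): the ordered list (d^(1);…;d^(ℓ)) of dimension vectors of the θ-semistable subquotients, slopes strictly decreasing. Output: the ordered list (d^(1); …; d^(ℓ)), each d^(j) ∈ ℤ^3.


Via rank(M_{q-1}∘⋯∘M_p): M ≅ I[1,3]^2, I[2,2], I[2,3].
μ_θ-semistable layers: μ^(1)=41; μ^(2)=19/2; μ^(3)=-49

((0, 1, 0); (0, 3, 3); (2, 0, 0))


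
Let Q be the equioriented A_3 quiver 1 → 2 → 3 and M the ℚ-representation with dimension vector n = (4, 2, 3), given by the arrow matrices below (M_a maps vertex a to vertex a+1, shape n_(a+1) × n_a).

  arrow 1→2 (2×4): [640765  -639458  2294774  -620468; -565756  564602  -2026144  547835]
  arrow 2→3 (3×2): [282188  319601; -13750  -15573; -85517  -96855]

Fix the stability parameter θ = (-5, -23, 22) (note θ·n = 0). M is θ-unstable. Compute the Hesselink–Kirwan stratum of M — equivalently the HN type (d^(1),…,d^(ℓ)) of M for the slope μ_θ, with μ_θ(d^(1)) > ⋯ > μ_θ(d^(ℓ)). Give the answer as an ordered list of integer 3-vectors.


Via rank(M_{q-1}∘⋯∘M_p): M ≅ I[1,1]^2, I[1,3]^2, I[3,3].
μ_θ-semistable layers: μ^(1)=22; μ^(2)=-5; μ^(3)=-14

((0, 0, 3); (2, 0, 0); (2, 2, 0))


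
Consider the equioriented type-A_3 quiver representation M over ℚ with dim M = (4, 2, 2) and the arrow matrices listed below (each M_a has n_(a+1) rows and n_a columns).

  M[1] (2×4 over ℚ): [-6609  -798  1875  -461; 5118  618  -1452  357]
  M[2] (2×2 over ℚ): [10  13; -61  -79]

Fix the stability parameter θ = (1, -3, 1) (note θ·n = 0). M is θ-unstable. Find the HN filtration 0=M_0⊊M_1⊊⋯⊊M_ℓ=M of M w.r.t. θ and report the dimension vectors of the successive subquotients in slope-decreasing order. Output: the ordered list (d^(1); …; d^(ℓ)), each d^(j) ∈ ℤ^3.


Via rank(M_{q-1}∘⋯∘M_p): M ≅ I[1,1]^2, I[1,3]^2.
μ_θ-semistable layers: μ^(1)=1; μ^(2)=-1

((2, 0, 2); (2, 2, 0))


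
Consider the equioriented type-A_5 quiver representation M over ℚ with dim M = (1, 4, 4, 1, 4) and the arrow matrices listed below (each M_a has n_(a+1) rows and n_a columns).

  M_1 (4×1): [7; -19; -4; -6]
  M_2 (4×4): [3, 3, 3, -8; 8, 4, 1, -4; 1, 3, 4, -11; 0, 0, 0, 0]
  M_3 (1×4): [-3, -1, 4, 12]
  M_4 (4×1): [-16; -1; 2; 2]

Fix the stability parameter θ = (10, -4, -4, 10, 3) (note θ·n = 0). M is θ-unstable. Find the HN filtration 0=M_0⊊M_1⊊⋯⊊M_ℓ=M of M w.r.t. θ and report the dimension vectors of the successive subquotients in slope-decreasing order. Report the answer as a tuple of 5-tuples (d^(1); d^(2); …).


Interval decomposition of M: I[1,2], I[2,3]^2, I[2,5], I[3,3], I[5,5]^3.
HN type (ℓ=3): μ^(1)=13/2; μ^(2)=3; μ^(3)=-4

((0, 0, 0, 1, 1); (1, 1, 0, 0, 3); (0, 3, 4, 0, 0))


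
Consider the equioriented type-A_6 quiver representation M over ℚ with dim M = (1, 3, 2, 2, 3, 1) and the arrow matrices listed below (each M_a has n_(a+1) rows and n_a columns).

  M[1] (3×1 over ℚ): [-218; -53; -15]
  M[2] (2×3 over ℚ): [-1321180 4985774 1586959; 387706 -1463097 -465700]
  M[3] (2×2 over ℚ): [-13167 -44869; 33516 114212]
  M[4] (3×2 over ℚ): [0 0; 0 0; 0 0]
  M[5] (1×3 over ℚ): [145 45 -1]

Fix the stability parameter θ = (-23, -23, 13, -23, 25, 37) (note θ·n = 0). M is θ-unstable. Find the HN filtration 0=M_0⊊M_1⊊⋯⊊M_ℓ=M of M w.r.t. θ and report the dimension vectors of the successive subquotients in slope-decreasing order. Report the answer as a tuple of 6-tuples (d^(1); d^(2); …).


Barcode: M ≅ I[1,4], I[2,2], I[2,3], I[4,4], I[5,5]^2, I[5,6]. HN layers by μ_θ (5 steps, strictly decreasing):
  μ^(1)=37; μ^(2)=25; μ^(3)=13; μ^(4)=-5; μ^(5)=-23

((0, 0, 0, 0, 0, 1); (0, 0, 0, 0, 3, 0); (0, 0, 1, 0, 0, 0); (0, 0, 1, 1, 0, 0); (1, 3, 0, 1, 0, 0))


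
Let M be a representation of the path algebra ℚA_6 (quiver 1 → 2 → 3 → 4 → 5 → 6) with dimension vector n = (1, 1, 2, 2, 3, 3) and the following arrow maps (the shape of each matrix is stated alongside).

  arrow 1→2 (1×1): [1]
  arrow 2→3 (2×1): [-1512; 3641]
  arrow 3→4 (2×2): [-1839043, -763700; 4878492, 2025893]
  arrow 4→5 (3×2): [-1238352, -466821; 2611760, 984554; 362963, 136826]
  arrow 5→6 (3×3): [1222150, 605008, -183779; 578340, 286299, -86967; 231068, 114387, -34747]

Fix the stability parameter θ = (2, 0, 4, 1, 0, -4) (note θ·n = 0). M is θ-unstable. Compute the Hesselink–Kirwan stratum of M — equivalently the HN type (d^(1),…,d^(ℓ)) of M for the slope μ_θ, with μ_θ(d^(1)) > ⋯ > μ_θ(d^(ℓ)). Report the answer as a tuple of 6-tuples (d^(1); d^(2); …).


Barcode: M ≅ I[1,5], I[3,6], I[5,6], I[6,6]. HN layers by μ_θ (5 steps, strictly decreasing):
  μ^(1)=5/3; μ^(2)=1; μ^(3)=1/4; μ^(4)=-2; μ^(5)=-4

((0, 0, 1, 1, 1, 0); (1, 1, 0, 0, 0, 0); (0, 0, 1, 1, 1, 1); (0, 0, 0, 0, 1, 1); (0, 0, 0, 0, 0, 1))


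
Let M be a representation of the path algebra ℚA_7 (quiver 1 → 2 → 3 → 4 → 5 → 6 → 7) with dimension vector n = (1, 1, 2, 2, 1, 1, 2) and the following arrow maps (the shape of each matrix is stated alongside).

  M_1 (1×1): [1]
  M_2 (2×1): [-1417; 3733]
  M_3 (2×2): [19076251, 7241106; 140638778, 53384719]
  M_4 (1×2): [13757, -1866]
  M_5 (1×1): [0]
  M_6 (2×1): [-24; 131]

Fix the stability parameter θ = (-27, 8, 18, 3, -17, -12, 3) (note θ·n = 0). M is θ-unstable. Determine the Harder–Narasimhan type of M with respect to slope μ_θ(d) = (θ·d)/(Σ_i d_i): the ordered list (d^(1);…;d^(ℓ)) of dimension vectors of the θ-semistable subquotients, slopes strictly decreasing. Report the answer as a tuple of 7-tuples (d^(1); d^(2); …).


Via rank(M_{q-1}∘⋯∘M_p): M ≅ I[1,5], I[3,4], I[6,7], I[7,7].
μ_θ-semistable layers: μ^(1)=21/2; μ^(2)=3; μ^(3)=-12; μ^(4)=-27

((0, 0, 1, 1, 0, 0, 0); (0, 1, 1, 1, 1, 0, 2); (0, 0, 0, 0, 0, 1, 0); (1, 0, 0, 0, 0, 0, 0))


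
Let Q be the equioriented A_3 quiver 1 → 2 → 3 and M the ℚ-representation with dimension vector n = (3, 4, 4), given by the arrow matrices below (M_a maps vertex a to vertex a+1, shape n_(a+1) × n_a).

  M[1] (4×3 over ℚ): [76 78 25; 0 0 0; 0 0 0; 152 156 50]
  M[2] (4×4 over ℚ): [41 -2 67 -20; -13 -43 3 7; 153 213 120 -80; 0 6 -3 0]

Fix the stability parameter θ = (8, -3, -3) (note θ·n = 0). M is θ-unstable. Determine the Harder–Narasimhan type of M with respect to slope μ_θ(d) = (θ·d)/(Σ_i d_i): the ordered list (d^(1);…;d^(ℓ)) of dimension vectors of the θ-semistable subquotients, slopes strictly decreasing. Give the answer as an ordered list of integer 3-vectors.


Via rank(M_{q-1}∘⋯∘M_p): M ≅ I[1,1]^2, I[1,3], I[2,3]^3.
μ_θ-semistable layers: μ^(1)=8; μ^(2)=2/3; μ^(3)=-3

((2, 0, 0); (1, 1, 1); (0, 3, 3))


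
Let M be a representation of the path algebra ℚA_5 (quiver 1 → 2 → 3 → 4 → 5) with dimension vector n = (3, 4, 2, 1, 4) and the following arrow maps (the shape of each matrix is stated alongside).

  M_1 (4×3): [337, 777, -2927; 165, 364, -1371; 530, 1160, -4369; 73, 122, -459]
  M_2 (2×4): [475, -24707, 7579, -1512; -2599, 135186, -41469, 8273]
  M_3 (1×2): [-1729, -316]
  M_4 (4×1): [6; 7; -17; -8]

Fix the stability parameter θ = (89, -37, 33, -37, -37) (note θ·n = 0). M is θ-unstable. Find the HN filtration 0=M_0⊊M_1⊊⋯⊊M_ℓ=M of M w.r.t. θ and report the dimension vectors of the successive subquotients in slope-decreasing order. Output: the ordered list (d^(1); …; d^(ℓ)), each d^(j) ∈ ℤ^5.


Interval decomposition of M: I[1,2]^2, I[1,5], I[2,3], I[5,5]^3.
HN type (ℓ=4): μ^(1)=33; μ^(2)=26; μ^(3)=11/5; μ^(4)=-37

((0, 0, 1, 0, 0); (2, 2, 0, 0, 0); (1, 1, 1, 1, 1); (0, 1, 0, 0, 3))


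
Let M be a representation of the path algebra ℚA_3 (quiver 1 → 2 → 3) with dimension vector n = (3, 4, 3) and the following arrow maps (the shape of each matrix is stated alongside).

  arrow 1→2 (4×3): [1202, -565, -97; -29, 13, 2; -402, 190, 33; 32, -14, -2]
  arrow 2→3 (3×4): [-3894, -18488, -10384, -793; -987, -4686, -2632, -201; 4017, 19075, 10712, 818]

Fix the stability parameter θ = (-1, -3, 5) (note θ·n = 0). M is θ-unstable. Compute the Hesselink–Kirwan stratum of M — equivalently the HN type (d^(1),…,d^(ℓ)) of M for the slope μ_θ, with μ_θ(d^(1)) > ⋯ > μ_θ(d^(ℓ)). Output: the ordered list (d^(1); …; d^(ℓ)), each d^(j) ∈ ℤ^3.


Barcode: M ≅ I[1,2], I[1,3]^2, I[2,3]. HN layers by μ_θ (3 steps, strictly decreasing):
  μ^(1)=5; μ^(2)=-2; μ^(3)=-3

((0, 0, 3); (3, 3, 0); (0, 1, 0))


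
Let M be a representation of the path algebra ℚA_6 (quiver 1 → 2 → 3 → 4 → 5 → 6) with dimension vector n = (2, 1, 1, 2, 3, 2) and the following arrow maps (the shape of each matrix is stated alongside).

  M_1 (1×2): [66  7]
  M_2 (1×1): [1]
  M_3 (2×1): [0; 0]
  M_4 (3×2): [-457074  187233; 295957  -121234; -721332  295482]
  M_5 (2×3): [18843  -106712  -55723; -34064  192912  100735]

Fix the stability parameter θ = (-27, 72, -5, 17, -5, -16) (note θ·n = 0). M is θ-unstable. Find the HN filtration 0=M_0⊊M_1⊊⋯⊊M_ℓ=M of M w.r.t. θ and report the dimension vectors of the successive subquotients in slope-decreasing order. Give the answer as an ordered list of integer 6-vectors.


Barcode: M ≅ I[1,1], I[1,3], I[4,5], I[4,6], I[5,6]. HN layers by μ_θ (5 steps, strictly decreasing):
  μ^(1)=67/2; μ^(2)=6; μ^(3)=-4/3; μ^(4)=-21/2; μ^(5)=-27

((0, 1, 1, 0, 0, 0); (0, 0, 0, 1, 1, 0); (0, 0, 0, 1, 1, 1); (0, 0, 0, 0, 1, 1); (2, 0, 0, 0, 0, 0))


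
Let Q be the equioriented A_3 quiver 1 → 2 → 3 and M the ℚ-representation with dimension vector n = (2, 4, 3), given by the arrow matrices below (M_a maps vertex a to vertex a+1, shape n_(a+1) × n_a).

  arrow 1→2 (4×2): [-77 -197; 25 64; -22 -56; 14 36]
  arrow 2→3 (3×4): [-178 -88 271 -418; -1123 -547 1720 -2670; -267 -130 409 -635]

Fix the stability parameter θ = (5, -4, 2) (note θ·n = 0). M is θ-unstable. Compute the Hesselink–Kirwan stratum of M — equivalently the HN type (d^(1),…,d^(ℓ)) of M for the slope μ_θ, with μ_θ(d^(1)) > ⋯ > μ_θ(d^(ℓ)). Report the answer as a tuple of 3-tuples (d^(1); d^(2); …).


Barcode: M ≅ I[1,3]^2, I[2,2], I[2,3]. HN layers by μ_θ (3 steps, strictly decreasing):
  μ^(1)=2; μ^(2)=1/2; μ^(3)=-4

((0, 0, 3); (2, 2, 0); (0, 2, 0))


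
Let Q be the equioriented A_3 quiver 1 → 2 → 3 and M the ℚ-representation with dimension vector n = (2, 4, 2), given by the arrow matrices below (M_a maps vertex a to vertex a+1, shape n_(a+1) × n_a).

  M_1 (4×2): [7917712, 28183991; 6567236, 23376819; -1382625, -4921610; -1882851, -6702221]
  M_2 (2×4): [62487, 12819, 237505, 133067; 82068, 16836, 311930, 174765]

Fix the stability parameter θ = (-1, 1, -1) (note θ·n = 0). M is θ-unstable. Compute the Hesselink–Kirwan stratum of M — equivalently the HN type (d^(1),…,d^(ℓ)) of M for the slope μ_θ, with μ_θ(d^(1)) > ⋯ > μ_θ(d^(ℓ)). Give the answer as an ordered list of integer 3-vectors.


Barcode: M ≅ I[1,3]^2, I[2,2]^2. HN layers by μ_θ (3 steps, strictly decreasing):
  μ^(1)=1; μ^(2)=0; μ^(3)=-1

((0, 2, 0); (0, 2, 2); (2, 0, 0))


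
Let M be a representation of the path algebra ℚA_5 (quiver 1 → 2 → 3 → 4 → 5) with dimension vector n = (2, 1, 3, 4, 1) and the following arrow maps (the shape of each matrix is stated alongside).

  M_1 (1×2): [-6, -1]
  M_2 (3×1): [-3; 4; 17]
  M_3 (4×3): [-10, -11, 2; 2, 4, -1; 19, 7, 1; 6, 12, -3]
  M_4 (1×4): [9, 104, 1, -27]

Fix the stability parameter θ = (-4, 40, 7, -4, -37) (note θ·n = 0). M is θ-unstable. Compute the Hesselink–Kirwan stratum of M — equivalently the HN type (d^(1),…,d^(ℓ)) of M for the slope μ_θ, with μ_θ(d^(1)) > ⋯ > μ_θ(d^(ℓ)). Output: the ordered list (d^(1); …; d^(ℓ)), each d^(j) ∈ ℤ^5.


Interval decomposition of M: I[1,1], I[1,5], I[3,4]^2, I[4,4].
HN type (ℓ=2): μ^(1)=3/2; μ^(2)=-4

((0, 1, 3, 3, 1); (2, 0, 0, 1, 0))


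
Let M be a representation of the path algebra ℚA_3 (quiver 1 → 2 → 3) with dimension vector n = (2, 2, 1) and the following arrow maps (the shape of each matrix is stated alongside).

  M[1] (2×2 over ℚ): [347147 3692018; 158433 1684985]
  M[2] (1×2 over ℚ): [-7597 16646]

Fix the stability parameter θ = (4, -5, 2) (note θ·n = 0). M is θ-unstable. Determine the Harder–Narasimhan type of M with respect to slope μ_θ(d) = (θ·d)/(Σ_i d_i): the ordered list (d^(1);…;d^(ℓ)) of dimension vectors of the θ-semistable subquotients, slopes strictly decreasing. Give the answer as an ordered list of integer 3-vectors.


Via rank(M_{q-1}∘⋯∘M_p): M ≅ I[1,2], I[1,3].
μ_θ-semistable layers: μ^(1)=2; μ^(2)=-1/2

((0, 0, 1); (2, 2, 0))


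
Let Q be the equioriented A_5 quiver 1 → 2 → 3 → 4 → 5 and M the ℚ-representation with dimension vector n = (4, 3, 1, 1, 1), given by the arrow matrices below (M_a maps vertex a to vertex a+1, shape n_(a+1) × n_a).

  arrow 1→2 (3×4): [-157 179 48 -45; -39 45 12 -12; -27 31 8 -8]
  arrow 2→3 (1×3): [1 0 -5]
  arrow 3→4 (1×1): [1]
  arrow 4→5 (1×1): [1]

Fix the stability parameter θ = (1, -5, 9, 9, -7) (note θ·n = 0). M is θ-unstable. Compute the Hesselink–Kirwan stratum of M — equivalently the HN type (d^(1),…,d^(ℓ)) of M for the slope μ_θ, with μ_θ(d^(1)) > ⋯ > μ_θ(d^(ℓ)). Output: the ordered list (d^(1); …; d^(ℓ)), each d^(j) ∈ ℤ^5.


Via rank(M_{q-1}∘⋯∘M_p): M ≅ I[1,1], I[1,2]^2, I[1,5].
μ_θ-semistable layers: μ^(1)=11/3; μ^(2)=1; μ^(3)=-2

((0, 0, 1, 1, 1); (1, 0, 0, 0, 0); (3, 3, 0, 0, 0))


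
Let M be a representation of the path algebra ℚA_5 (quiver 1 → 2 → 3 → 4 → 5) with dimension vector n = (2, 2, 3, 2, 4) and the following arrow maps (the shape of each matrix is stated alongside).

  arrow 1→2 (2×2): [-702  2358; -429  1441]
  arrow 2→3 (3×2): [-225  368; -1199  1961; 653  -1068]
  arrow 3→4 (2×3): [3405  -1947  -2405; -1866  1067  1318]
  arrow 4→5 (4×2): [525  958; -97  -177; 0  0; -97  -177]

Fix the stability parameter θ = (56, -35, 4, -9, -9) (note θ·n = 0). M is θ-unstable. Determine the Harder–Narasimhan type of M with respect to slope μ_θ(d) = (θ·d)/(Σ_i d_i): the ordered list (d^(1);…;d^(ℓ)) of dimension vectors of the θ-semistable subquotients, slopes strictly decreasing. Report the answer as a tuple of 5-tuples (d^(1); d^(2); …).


Interval decomposition of M: I[1,1], I[1,5], I[2,5], I[3,3], I[5,5]^2.
HN type (ℓ=6): μ^(1)=56; μ^(2)=4; μ^(3)=7/5; μ^(4)=-14/3; μ^(5)=-9; μ^(6)=-35

((1, 0, 0, 0, 0); (0, 0, 1, 0, 0); (1, 1, 1, 1, 1); (0, 0, 1, 1, 1); (0, 0, 0, 0, 2); (0, 1, 0, 0, 0))


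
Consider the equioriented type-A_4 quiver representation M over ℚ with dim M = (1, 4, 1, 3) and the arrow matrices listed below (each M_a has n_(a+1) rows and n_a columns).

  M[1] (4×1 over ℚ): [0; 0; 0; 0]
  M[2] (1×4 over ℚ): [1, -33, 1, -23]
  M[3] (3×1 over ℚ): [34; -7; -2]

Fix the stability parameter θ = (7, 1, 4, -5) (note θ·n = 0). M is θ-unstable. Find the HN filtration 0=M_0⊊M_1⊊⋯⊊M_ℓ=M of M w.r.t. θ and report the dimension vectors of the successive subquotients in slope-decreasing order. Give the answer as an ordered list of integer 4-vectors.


Interval decomposition of M: I[1,1], I[2,2]^3, I[2,4], I[4,4]^2.
HN type (ℓ=4): μ^(1)=7; μ^(2)=1; μ^(3)=0; μ^(4)=-5

((1, 0, 0, 0); (0, 3, 0, 0); (0, 1, 1, 1); (0, 0, 0, 2))


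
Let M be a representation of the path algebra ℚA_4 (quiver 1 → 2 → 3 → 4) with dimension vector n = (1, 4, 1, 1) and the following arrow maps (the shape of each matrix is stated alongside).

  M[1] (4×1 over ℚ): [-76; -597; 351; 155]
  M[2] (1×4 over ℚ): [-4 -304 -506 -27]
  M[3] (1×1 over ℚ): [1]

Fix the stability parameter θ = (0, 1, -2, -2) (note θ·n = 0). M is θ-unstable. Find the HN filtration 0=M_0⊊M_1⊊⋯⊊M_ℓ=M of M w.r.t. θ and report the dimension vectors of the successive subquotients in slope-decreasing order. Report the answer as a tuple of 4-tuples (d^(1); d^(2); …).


Via rank(M_{q-1}∘⋯∘M_p): M ≅ I[1,4], I[2,2]^3.
μ_θ-semistable layers: μ^(1)=1; μ^(2)=-3/4

((0, 3, 0, 0); (1, 1, 1, 1))


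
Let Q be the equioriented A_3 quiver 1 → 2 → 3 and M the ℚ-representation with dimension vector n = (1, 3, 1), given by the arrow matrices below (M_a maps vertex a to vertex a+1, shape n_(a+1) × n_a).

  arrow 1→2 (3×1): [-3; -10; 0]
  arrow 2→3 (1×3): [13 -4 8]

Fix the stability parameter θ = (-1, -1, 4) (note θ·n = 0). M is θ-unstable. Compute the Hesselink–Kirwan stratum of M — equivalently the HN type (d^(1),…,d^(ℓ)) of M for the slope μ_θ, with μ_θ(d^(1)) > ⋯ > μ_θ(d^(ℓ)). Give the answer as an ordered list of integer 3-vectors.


Barcode: M ≅ I[1,3], I[2,2]^2. HN layers by μ_θ (2 steps, strictly decreasing):
  μ^(1)=4; μ^(2)=-1

((0, 0, 1); (1, 3, 0))


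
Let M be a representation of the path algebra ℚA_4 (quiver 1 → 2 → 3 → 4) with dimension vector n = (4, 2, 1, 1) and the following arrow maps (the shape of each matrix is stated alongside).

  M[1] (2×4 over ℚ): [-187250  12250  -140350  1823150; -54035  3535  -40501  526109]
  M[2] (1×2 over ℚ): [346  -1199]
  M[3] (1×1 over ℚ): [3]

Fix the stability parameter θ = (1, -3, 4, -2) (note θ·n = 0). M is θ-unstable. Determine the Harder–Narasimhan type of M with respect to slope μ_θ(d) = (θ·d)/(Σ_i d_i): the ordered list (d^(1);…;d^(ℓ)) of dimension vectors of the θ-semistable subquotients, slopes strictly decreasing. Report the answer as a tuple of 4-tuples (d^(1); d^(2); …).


Via rank(M_{q-1}∘⋯∘M_p): M ≅ I[1,1]^3, I[1,4], I[2,2].
μ_θ-semistable layers: μ^(1)=1; μ^(2)=-1; μ^(3)=-3

((3, 0, 1, 1); (1, 1, 0, 0); (0, 1, 0, 0))


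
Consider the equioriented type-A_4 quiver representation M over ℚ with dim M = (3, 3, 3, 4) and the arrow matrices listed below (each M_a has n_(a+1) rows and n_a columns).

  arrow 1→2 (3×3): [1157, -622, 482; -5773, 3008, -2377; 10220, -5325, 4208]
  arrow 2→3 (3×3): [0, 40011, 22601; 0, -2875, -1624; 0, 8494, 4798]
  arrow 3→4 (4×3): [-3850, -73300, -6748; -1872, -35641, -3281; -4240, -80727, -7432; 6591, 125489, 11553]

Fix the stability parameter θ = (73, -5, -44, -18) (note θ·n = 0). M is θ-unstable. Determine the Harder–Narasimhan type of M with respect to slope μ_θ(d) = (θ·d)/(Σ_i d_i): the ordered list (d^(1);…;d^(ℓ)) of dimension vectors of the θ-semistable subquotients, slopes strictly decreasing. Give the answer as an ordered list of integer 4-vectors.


Barcode: M ≅ I[1,2], I[1,4]^2, I[3,4], I[4,4]. HN layers by μ_θ (4 steps, strictly decreasing):
  μ^(1)=34; μ^(2)=3/2; μ^(3)=-18; μ^(4)=-44

((1, 1, 0, 0); (2, 2, 2, 2); (0, 0, 0, 2); (0, 0, 1, 0))


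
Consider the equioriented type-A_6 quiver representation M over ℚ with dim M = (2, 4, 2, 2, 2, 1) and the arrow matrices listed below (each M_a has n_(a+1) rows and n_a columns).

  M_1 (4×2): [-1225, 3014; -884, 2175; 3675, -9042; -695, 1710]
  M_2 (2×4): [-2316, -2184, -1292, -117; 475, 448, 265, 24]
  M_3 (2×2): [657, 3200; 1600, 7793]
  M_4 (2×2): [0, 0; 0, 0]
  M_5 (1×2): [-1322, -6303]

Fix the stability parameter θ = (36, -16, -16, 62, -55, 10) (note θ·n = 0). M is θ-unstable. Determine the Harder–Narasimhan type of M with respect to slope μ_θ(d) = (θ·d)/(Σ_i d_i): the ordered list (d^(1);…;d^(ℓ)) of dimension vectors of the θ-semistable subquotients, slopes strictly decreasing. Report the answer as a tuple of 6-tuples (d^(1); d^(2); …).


Barcode: M ≅ I[1,2], I[1,4], I[2,2], I[2,4], I[5,5], I[5,6]. HN layers by μ_θ (5 steps, strictly decreasing):
  μ^(1)=62; μ^(2)=10; μ^(3)=4/3; μ^(4)=-16; μ^(5)=-55

((0, 0, 0, 2, 0, 0); (1, 1, 0, 0, 0, 1); (1, 1, 1, 0, 0, 0); (0, 2, 1, 0, 0, 0); (0, 0, 0, 0, 2, 0))


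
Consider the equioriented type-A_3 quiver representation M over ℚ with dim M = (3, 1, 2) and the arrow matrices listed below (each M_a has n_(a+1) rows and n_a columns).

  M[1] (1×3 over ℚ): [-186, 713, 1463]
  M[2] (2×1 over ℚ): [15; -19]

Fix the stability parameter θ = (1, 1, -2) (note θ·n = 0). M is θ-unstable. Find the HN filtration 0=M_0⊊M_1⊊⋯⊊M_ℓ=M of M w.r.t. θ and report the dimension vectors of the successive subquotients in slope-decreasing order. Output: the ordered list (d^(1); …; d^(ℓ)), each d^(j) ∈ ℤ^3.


Via rank(M_{q-1}∘⋯∘M_p): M ≅ I[1,1]^2, I[1,3], I[3,3].
μ_θ-semistable layers: μ^(1)=1; μ^(2)=0; μ^(3)=-2

((2, 0, 0); (1, 1, 1); (0, 0, 1))


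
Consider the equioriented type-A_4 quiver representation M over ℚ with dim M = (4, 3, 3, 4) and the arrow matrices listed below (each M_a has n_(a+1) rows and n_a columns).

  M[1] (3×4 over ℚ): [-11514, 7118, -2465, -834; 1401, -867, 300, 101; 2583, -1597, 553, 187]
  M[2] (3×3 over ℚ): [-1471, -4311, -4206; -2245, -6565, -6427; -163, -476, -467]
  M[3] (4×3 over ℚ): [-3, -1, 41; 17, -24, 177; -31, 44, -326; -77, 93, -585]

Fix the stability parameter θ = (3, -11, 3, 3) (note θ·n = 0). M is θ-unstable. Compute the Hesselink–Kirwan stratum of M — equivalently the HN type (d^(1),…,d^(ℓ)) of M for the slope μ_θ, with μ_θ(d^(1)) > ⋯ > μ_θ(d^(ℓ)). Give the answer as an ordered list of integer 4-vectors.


Barcode: M ≅ I[1,1]^2, I[1,4]^2, I[2,4], I[4,4]. HN layers by μ_θ (3 steps, strictly decreasing):
  μ^(1)=3; μ^(2)=-4; μ^(3)=-11

((2, 0, 3, 4); (2, 2, 0, 0); (0, 1, 0, 0))


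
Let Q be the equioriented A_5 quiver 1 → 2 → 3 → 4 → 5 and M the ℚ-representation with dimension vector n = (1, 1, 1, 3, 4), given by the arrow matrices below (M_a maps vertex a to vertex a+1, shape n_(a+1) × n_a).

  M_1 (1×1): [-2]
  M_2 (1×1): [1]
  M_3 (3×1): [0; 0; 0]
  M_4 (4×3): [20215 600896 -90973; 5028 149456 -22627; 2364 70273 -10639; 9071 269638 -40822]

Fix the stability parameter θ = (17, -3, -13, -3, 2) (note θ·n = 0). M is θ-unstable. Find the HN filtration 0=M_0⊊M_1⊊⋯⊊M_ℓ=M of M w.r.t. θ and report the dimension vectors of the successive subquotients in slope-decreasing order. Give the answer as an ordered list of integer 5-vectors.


Barcode: M ≅ I[1,3], I[4,5]^3, I[5,5]. HN layers by μ_θ (3 steps, strictly decreasing):
  μ^(1)=2; μ^(2)=1/3; μ^(3)=-3

((0, 0, 0, 0, 4); (1, 1, 1, 0, 0); (0, 0, 0, 3, 0))


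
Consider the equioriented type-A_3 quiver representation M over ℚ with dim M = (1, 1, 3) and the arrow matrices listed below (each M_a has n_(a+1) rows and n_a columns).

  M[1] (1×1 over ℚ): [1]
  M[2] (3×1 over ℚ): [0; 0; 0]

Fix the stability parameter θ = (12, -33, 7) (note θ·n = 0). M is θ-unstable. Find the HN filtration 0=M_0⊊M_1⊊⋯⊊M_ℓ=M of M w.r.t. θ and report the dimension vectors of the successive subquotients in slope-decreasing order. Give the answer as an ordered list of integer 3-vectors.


Interval decomposition of M: I[1,2], I[3,3]^3.
HN type (ℓ=2): μ^(1)=7; μ^(2)=-21/2

((0, 0, 3); (1, 1, 0))


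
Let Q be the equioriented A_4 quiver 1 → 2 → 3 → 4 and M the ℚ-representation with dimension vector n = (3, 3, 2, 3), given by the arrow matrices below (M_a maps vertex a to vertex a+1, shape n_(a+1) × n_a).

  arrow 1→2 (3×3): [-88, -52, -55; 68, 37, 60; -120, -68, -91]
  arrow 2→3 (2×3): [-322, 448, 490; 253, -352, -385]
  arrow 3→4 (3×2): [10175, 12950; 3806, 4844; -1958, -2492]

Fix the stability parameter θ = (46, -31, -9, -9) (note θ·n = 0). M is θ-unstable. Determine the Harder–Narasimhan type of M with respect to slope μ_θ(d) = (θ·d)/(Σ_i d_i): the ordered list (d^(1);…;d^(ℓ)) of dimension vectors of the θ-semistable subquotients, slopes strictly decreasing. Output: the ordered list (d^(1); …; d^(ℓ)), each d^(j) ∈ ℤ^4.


Via rank(M_{q-1}∘⋯∘M_p): M ≅ I[1,1], I[1,2]^2, I[2,3], I[3,4], I[4,4]^2.
μ_θ-semistable layers: μ^(1)=46; μ^(2)=15/2; μ^(3)=-9; μ^(4)=-31

((1, 0, 0, 0); (2, 2, 0, 0); (0, 0, 2, 3); (0, 1, 0, 0))


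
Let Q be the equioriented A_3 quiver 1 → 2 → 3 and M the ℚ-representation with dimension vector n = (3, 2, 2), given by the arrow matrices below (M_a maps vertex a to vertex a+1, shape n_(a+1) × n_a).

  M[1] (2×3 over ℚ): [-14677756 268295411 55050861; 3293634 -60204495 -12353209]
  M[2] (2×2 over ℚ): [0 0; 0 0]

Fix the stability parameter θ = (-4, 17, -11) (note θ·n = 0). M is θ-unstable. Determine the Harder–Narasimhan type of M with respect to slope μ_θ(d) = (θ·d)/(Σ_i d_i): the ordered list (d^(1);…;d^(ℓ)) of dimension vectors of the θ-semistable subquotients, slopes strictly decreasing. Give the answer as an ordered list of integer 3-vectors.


Barcode: M ≅ I[1,1], I[1,2]^2, I[3,3]^2. HN layers by μ_θ (3 steps, strictly decreasing):
  μ^(1)=17; μ^(2)=-4; μ^(3)=-11

((0, 2, 0); (3, 0, 0); (0, 0, 2))


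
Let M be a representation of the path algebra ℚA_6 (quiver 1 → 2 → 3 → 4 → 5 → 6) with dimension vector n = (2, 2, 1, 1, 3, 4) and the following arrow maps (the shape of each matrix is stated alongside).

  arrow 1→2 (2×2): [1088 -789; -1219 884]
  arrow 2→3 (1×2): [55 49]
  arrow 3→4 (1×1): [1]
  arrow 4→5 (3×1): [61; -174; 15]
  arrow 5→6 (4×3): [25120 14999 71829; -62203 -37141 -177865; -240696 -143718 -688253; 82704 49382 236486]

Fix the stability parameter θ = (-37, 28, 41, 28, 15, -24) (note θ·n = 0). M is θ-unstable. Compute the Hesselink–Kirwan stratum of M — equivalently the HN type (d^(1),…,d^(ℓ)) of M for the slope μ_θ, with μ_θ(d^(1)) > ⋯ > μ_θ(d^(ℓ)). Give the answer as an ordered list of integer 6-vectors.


Via rank(M_{q-1}∘⋯∘M_p): M ≅ I[1,2], I[1,6], I[5,6]^2, I[6,6].
μ_θ-semistable layers: μ^(1)=28; μ^(2)=88/5; μ^(3)=-9/2; μ^(4)=-24; μ^(5)=-37

((0, 1, 0, 0, 0, 0); (0, 1, 1, 1, 1, 1); (0, 0, 0, 0, 2, 2); (0, 0, 0, 0, 0, 1); (2, 0, 0, 0, 0, 0))


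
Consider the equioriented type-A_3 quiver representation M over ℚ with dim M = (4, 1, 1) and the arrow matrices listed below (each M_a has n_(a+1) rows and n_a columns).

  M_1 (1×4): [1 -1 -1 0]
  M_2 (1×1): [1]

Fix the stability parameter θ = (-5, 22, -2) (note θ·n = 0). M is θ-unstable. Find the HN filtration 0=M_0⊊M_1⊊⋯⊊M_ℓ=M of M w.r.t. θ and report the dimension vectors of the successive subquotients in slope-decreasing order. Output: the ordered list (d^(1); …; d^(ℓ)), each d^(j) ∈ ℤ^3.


Barcode: M ≅ I[1,1]^3, I[1,3]. HN layers by μ_θ (2 steps, strictly decreasing):
  μ^(1)=10; μ^(2)=-5

((0, 1, 1); (4, 0, 0))


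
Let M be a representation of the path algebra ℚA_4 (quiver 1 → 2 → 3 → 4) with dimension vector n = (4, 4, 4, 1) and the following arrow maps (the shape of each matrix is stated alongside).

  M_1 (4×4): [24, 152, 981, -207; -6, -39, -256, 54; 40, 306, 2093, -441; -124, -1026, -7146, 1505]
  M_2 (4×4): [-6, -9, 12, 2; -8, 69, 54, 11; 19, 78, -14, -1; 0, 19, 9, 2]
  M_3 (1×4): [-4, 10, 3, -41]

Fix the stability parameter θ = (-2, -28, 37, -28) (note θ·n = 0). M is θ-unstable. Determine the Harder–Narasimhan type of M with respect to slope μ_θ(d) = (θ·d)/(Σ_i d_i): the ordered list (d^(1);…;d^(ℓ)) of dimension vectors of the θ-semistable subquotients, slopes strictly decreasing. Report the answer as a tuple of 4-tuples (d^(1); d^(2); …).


Via rank(M_{q-1}∘⋯∘M_p): M ≅ I[1,3]^3, I[1,4].
μ_θ-semistable layers: μ^(1)=37; μ^(2)=9/2; μ^(3)=-15

((0, 0, 3, 0); (0, 0, 1, 1); (4, 4, 0, 0))
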